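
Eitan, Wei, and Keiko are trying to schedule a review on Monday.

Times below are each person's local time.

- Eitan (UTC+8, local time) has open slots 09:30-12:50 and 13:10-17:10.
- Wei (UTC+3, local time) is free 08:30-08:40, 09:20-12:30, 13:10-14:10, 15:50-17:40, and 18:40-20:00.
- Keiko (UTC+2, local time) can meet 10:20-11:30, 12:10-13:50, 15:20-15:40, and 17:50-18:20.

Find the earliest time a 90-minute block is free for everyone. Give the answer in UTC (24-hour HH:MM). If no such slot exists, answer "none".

none

Eitan → UTC: 01:30–04:50, 05:10–09:10.
Wei → UTC: 05:30–05:40, 06:20–09:30, 10:10–11:10, 12:50–14:40, 15:40–17:00.
Keiko → UTC: 08:20–09:30, 10:10–11:50, 13:20–13:40, 15:50–16:20.
Eitan ∩ Wei: 05:30–05:40, 06:20–09:10.
Eitan ∩ Wei ∩ Keiko: 08:20–09:10.
Windows ≥ 90 min: (none).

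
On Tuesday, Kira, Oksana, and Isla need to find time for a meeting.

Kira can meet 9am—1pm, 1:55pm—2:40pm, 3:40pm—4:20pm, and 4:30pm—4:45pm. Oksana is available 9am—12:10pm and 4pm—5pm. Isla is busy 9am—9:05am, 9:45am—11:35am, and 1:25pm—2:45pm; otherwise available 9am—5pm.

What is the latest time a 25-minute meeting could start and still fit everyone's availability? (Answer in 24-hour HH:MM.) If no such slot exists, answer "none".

11:45

Isla free within 09:00–17:00: 09:05–09:45, 11:35–13:25, 14:45–17:00.
Kira ∩ Oksana: 09:00–12:10, 16:00–16:20, 16:30–16:45.
Kira ∩ Oksana ∩ Isla: 09:05–09:45, 11:35–12:10, 16:00–16:20, 16:30–16:45.
Windows ≥ 25 min: 09:05–09:45, 11:35–12:10.
Latest start in the last window 11:35–12:10 is 12:10 − 25 min = 11:45.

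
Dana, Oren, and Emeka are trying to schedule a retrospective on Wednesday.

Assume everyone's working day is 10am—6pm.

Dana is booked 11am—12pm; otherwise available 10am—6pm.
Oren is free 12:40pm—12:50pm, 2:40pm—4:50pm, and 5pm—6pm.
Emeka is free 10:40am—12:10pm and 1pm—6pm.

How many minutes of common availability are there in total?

190 minutes

Dana free within 10:00–18:00: 10:00–11:00, 12:00–18:00.
Dana ∩ Oren: 12:40–12:50, 14:40–16:50, 17:00–18:00.
Dana ∩ Oren ∩ Emeka: 14:40–16:50, 17:00–18:00.
Total common minutes: 130 + 60 = 190.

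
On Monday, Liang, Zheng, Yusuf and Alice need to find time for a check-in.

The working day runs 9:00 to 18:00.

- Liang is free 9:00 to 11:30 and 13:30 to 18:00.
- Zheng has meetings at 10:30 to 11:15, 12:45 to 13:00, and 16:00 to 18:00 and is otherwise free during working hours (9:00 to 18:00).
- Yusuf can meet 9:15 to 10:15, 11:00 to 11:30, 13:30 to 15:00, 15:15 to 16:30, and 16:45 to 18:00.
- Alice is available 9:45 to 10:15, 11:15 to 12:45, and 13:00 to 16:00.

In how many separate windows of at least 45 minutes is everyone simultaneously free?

Zheng free within 09:00–18:00: 09:00–10:30, 11:15–12:45, 13:00–16:00.
Liang ∩ Zheng: 09:00–10:30, 11:15–11:30, 13:30–16:00.
Liang ∩ Zheng ∩ Yusuf: 09:15–10:15, 11:15–11:30, 13:30–15:00, 15:15–16:00.
Liang ∩ Zheng ∩ Yusuf ∩ Alice: 09:45–10:15, 11:15–11:30, 13:30–15:00, 15:15–16:00.
Windows ≥ 45 min: 13:30–15:00, 15:15–16:00.
That's 2 windows.

2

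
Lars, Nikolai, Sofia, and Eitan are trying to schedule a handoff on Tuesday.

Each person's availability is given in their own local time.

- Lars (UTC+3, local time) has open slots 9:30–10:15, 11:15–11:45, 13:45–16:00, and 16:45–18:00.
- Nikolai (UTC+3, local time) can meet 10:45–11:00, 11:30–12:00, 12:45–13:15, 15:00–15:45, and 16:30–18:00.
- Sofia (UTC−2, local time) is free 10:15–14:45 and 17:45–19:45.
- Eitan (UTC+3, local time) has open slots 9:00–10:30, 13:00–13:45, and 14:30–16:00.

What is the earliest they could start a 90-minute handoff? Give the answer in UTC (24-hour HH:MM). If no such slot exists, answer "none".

Lars → UTC: 06:30–07:15, 08:15–08:45, 10:45–13:00, 13:45–15:00.
Nikolai → UTC: 07:45–08:00, 08:30–09:00, 09:45–10:15, 12:00–12:45, 13:30–15:00.
Sofia → UTC: 12:15–16:45, 19:45–21:45.
Eitan → UTC: 06:00–07:30, 10:00–10:45, 11:30–13:00.
Lars ∩ Nikolai: 08:30–08:45, 12:00–12:45, 13:45–15:00.
Lars ∩ Nikolai ∩ Sofia: 12:15–12:45, 13:45–15:00.
Lars ∩ Nikolai ∩ Sofia ∩ Eitan: 12:15–12:45.
Windows ≥ 90 min: (none).

none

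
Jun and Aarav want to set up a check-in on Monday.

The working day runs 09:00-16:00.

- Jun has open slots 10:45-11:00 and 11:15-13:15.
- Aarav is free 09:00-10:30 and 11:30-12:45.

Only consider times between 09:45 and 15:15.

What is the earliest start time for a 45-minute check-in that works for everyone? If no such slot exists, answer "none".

11:30

Jun ∩ Aarav: 11:30–12:45.
Restricted to 09:45–15:15: 11:30–12:45.
Windows ≥ 45 min: 11:30–12:45.
Earliest such window starts at 11:30.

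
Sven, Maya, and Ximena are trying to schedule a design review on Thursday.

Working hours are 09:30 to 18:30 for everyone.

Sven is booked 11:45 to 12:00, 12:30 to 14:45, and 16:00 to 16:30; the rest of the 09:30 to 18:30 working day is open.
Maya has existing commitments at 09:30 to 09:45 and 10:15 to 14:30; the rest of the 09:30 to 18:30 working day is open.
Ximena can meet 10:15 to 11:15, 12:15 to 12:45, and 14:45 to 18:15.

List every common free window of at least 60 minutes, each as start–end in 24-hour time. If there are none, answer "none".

Sven free within 09:30–18:30: 09:30–11:45, 12:00–12:30, 14:45–16:00, 16:30–18:30.
Maya free within 09:30–18:30: 09:45–10:15, 14:30–18:30.
Sven ∩ Maya: 09:45–10:15, 14:45–16:00, 16:30–18:30.
Sven ∩ Maya ∩ Ximena: 14:45–16:00, 16:30–18:15.
Windows ≥ 60 min: 14:45–16:00, 16:30–18:15.

14:45–16:00, 16:30–18:15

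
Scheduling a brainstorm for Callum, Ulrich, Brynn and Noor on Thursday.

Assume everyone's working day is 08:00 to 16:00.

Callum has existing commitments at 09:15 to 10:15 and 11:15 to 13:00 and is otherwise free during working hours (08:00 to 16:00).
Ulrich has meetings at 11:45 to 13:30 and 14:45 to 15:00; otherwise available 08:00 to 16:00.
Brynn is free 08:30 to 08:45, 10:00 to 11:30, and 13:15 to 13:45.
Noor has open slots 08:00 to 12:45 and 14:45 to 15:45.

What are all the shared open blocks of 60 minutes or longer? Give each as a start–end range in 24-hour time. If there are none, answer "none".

10:15–11:15

Callum free within 08:00–16:00: 08:00–09:15, 10:15–11:15, 13:00–16:00.
Ulrich free within 08:00–16:00: 08:00–11:45, 13:30–14:45, 15:00–16:00.
Callum ∩ Ulrich: 08:00–09:15, 10:15–11:15, 13:30–14:45, 15:00–16:00.
Callum ∩ Ulrich ∩ Brynn: 08:30–08:45, 10:15–11:15, 13:30–13:45.
Callum ∩ Ulrich ∩ Brynn ∩ Noor: 08:30–08:45, 10:15–11:15.
Windows ≥ 60 min: 10:15–11:15.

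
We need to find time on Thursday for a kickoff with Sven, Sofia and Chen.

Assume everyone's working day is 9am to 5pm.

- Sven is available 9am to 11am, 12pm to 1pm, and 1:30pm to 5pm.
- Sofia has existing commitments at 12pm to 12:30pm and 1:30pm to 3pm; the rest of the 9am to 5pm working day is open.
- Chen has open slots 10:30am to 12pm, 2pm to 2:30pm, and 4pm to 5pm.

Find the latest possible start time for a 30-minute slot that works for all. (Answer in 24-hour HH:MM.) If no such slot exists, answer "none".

16:30

Sofia free within 09:00–17:00: 09:00–12:00, 12:30–13:30, 15:00–17:00.
Sven ∩ Sofia: 09:00–11:00, 12:30–13:00, 15:00–17:00.
Sven ∩ Sofia ∩ Chen: 10:30–11:00, 16:00–17:00.
Windows ≥ 30 min: 10:30–11:00, 16:00–17:00.
Latest start in the last window 16:00–17:00 is 17:00 − 30 min = 16:30.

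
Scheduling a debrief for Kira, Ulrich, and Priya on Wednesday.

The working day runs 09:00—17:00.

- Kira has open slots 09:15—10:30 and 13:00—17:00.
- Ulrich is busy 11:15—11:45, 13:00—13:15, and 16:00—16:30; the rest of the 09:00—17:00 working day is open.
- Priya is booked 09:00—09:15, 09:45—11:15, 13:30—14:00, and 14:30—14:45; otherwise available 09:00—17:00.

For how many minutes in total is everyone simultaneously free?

Ulrich free within 09:00–17:00: 09:00–11:15, 11:45–13:00, 13:15–16:00, 16:30–17:00.
Priya free within 09:00–17:00: 09:15–09:45, 11:15–13:30, 14:00–14:30, 14:45–17:00.
Kira ∩ Ulrich: 09:15–10:30, 13:15–16:00, 16:30–17:00.
Kira ∩ Ulrich ∩ Priya: 09:15–09:45, 13:15–13:30, 14:00–14:30, 14:45–16:00, 16:30–17:00.
Total common minutes: 30 + 15 + 30 + 75 + 30 = 180.

180 minutes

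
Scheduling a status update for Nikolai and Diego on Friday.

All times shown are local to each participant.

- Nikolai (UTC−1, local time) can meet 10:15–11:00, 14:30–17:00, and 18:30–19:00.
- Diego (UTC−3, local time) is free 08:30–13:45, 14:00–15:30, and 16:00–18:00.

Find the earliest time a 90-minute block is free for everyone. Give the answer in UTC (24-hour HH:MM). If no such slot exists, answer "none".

Nikolai → UTC: 11:15–12:00, 15:30–18:00, 19:30–20:00.
Diego → UTC: 11:30–16:45, 17:00–18:30, 19:00–21:00.
Nikolai ∩ Diego: 11:30–12:00, 15:30–16:45, 17:00–18:00, 19:30–20:00.
Windows ≥ 90 min: (none).

none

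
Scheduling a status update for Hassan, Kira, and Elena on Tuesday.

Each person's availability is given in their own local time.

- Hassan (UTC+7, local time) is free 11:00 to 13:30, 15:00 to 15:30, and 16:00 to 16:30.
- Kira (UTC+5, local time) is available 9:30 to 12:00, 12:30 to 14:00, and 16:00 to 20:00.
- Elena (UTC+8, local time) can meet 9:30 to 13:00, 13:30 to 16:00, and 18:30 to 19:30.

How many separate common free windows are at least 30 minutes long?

Hassan → UTC: 04:00–06:30, 08:00–08:30, 09:00–09:30.
Kira → UTC: 04:30–07:00, 07:30–09:00, 11:00–15:00.
Elena → UTC: 01:30–05:00, 05:30–08:00, 10:30–11:30.
Hassan ∩ Kira: 04:30–06:30, 08:00–08:30.
Hassan ∩ Kira ∩ Elena: 04:30–05:00, 05:30–06:30.
Windows ≥ 30 min: 04:30–05:00, 05:30–06:30.
That's 2 windows.

2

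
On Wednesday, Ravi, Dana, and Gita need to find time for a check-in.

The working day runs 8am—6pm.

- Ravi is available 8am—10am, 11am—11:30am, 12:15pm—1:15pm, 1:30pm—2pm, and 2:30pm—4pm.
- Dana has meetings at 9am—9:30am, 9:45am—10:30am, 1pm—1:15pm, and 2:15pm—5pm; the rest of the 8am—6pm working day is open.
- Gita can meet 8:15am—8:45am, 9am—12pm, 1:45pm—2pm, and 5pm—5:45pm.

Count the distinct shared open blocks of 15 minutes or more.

Dana free within 08:00–18:00: 08:00–09:00, 09:30–09:45, 10:30–13:00, 13:15–14:15, 17:00–18:00.
Ravi ∩ Dana: 08:00–09:00, 09:30–09:45, 11:00–11:30, 12:15–13:00, 13:30–14:00.
Ravi ∩ Dana ∩ Gita: 08:15–08:45, 09:30–09:45, 11:00–11:30, 13:45–14:00.
Windows ≥ 15 min: 08:15–08:45, 09:30–09:45, 11:00–11:30, 13:45–14:00.
That's 4 windows.

4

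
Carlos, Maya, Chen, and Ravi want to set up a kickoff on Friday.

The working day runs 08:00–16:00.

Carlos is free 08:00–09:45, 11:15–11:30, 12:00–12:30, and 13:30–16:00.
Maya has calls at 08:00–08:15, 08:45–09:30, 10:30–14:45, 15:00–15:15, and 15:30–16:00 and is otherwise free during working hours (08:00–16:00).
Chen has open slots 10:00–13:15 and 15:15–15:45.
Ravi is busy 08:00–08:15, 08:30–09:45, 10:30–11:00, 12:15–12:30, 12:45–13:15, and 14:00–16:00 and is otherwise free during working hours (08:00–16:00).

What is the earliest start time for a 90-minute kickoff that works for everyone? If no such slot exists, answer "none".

Maya free within 08:00–16:00: 08:15–08:45, 09:30–10:30, 14:45–15:00, 15:15–15:30.
Ravi free within 08:00–16:00: 08:15–08:30, 09:45–10:30, 11:00–12:15, 12:30–12:45, 13:15–14:00.
Carlos ∩ Maya: 08:15–08:45, 09:30–09:45, 14:45–15:00, 15:15–15:30.
Carlos ∩ Maya ∩ Chen: 15:15–15:30.
Carlos ∩ Maya ∩ Chen ∩ Ravi: (none).
Windows ≥ 90 min: (none).

none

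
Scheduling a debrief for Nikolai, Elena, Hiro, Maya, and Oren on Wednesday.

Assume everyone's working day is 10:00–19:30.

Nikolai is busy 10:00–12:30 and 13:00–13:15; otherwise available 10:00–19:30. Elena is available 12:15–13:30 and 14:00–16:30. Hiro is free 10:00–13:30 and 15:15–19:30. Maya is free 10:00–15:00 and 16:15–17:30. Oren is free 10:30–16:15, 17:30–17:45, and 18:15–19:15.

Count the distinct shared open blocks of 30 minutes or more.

1

Nikolai free within 10:00–19:30: 12:30–13:00, 13:15–19:30.
Nikolai ∩ Elena: 12:30–13:00, 13:15–13:30, 14:00–16:30.
Nikolai ∩ Elena ∩ Hiro: 12:30–13:00, 13:15–13:30, 15:15–16:30.
Nikolai ∩ Elena ∩ Hiro ∩ Maya: 12:30–13:00, 13:15–13:30, 16:15–16:30.
Nikolai ∩ Elena ∩ Hiro ∩ Maya ∩ Oren: 12:30–13:00, 13:15–13:30.
Windows ≥ 30 min: 12:30–13:00.
That's 1 window.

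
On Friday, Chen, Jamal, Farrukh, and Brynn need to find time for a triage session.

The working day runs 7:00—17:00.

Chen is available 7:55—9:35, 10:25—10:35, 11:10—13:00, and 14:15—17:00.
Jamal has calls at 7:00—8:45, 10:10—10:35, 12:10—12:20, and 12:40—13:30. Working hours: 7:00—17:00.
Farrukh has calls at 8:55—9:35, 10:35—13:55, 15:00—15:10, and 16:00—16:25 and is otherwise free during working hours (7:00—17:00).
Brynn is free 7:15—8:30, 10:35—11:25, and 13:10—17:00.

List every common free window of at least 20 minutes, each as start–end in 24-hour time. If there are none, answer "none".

14:15–15:00, 15:10–16:00, 16:25–17:00

Jamal free within 07:00–17:00: 08:45–10:10, 10:35–12:10, 12:20–12:40, 13:30–17:00.
Farrukh free within 07:00–17:00: 07:00–08:55, 09:35–10:35, 13:55–15:00, 15:10–16:00, 16:25–17:00.
Chen ∩ Jamal: 08:45–09:35, 11:10–12:10, 12:20–12:40, 14:15–17:00.
Chen ∩ Jamal ∩ Farrukh: 08:45–08:55, 14:15–15:00, 15:10–16:00, 16:25–17:00.
Chen ∩ Jamal ∩ Farrukh ∩ Brynn: 14:15–15:00, 15:10–16:00, 16:25–17:00.
Windows ≥ 20 min: 14:15–15:00, 15:10–16:00, 16:25–17:00.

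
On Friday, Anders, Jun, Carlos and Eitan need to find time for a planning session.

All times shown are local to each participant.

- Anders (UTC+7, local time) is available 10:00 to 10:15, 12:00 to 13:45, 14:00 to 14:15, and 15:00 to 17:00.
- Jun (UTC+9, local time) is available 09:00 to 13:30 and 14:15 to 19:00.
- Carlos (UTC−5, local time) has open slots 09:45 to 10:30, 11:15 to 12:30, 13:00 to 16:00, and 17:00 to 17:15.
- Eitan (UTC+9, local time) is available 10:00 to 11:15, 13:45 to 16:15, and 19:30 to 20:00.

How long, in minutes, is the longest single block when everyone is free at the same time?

Anders → UTC: 03:00–03:15, 05:00–06:45, 07:00–07:15, 08:00–10:00.
Jun → UTC: 00:00–04:30, 05:15–10:00.
Carlos → UTC: 14:45–15:30, 16:15–17:30, 18:00–21:00, 22:00–22:15.
Eitan → UTC: 01:00–02:15, 04:45–07:15, 10:30–11:00.
Anders ∩ Jun: 03:00–03:15, 05:15–06:45, 07:00–07:15, 08:00–10:00.
Anders ∩ Jun ∩ Carlos: (none).
Anders ∩ Jun ∩ Carlos ∩ Eitan: (none).
No common window.

0 minutes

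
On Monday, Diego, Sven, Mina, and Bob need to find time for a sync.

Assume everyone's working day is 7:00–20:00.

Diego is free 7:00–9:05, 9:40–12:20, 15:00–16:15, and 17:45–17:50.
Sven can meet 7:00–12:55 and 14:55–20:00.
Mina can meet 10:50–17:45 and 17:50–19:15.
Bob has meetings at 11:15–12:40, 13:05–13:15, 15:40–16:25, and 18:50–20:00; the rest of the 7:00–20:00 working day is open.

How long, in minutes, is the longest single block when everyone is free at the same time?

40 minutes

Bob free within 07:00–20:00: 07:00–11:15, 12:40–13:05, 13:15–15:40, 16:25–18:50.
Diego ∩ Sven: 07:00–09:05, 09:40–12:20, 15:00–16:15, 17:45–17:50.
Diego ∩ Sven ∩ Mina: 10:50–12:20, 15:00–16:15.
Diego ∩ Sven ∩ Mina ∩ Bob: 10:50–11:15, 15:00–15:40.
Common window lengths: 25, 40 min; longest is 40.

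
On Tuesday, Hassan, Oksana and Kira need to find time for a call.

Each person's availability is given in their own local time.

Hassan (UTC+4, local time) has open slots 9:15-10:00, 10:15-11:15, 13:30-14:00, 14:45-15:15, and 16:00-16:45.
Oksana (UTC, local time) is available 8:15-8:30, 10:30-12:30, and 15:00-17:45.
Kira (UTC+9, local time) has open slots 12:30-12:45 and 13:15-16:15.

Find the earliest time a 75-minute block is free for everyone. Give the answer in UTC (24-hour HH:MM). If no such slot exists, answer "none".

Hassan → UTC: 05:15–06:00, 06:15–07:15, 09:30–10:00, 10:45–11:15, 12:00–12:45.
Oksana → UTC: 08:15–08:30, 10:30–12:30, 15:00–17:45.
Kira → UTC: 03:30–03:45, 04:15–07:15.
Hassan ∩ Oksana: 10:45–11:15, 12:00–12:30.
Hassan ∩ Oksana ∩ Kira: (none).
Windows ≥ 75 min: (none).

none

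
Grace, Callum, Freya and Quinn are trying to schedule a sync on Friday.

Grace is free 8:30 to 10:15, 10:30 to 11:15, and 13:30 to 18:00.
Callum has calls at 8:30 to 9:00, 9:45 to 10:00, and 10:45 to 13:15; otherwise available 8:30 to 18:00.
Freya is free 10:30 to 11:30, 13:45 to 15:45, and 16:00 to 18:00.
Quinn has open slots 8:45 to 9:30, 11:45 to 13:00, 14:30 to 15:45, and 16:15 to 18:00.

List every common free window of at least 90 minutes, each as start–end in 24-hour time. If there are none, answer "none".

16:15–18:00

Callum free within 08:30–18:00: 09:00–09:45, 10:00–10:45, 13:15–18:00.
Grace ∩ Callum: 09:00–09:45, 10:00–10:15, 10:30–10:45, 13:30–18:00.
Grace ∩ Callum ∩ Freya: 10:30–10:45, 13:45–15:45, 16:00–18:00.
Grace ∩ Callum ∩ Freya ∩ Quinn: 14:30–15:45, 16:15–18:00.
Windows ≥ 90 min: 16:15–18:00.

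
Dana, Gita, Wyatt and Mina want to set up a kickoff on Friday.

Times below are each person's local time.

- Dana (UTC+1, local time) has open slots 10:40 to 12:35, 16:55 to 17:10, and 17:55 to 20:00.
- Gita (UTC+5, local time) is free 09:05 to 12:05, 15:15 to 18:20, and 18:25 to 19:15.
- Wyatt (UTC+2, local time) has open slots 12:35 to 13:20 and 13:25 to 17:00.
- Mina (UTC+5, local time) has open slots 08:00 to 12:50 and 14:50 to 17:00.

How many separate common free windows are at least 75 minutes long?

Dana → UTC: 09:40–11:35, 15:55–16:10, 16:55–19:00.
Gita → UTC: 04:05–07:05, 10:15–13:20, 13:25–14:15.
Wyatt → UTC: 10:35–11:20, 11:25–15:00.
Mina → UTC: 03:00–07:50, 09:50–12:00.
Dana ∩ Gita: 10:15–11:35.
Dana ∩ Gita ∩ Wyatt: 10:35–11:20, 11:25–11:35.
Dana ∩ Gita ∩ Wyatt ∩ Mina: 10:35–11:20, 11:25–11:35.
Windows ≥ 75 min: (none).
That's 0 windows.

0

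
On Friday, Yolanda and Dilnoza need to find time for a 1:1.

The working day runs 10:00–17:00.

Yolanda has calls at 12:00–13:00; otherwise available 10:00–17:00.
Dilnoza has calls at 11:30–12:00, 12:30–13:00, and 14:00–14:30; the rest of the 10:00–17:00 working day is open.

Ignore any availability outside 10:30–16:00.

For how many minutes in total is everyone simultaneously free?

210 minutes

Yolanda free within 10:00–17:00: 10:00–12:00, 13:00–17:00.
Dilnoza free within 10:00–17:00: 10:00–11:30, 12:00–12:30, 13:00–14:00, 14:30–17:00.
Yolanda ∩ Dilnoza: 10:00–11:30, 13:00–14:00, 14:30–17:00.
Restricted to 10:30–16:00: 10:30–11:30, 13:00–14:00, 14:30–16:00.
Total common minutes: 60 + 60 + 90 = 210.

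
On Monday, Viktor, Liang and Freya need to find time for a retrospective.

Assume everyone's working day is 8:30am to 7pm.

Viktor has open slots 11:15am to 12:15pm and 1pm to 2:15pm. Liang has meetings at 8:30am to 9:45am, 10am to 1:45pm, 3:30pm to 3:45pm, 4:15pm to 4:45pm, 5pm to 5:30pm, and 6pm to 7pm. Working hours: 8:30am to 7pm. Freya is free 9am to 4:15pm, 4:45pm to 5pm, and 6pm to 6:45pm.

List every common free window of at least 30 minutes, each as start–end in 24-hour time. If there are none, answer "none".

Liang free within 08:30–19:00: 09:45–10:00, 13:45–15:30, 15:45–16:15, 16:45–17:00, 17:30–18:00.
Viktor ∩ Liang: 13:45–14:15.
Viktor ∩ Liang ∩ Freya: 13:45–14:15.
Windows ≥ 30 min: 13:45–14:15.

13:45–14:15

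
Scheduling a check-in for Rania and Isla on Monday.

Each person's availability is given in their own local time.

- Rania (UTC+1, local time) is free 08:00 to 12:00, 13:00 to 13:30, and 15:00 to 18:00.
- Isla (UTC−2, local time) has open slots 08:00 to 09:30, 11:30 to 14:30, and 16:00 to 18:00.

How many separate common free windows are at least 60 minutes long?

Rania → UTC: 07:00–11:00, 12:00–12:30, 14:00–17:00.
Isla → UTC: 10:00–11:30, 13:30–16:30, 18:00–20:00.
Rania ∩ Isla: 10:00–11:00, 14:00–16:30.
Windows ≥ 60 min: 10:00–11:00, 14:00–16:30.
That's 2 windows.

2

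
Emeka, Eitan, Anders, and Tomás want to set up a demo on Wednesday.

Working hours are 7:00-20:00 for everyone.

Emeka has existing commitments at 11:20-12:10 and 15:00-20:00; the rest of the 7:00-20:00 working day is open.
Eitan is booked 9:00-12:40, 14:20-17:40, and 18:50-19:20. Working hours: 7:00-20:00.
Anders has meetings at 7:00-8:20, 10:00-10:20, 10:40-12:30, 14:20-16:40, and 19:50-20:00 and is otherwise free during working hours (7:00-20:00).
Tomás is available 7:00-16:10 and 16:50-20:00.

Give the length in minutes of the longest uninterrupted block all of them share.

Emeka free within 07:00–20:00: 07:00–11:20, 12:10–15:00.
Eitan free within 07:00–20:00: 07:00–09:00, 12:40–14:20, 17:40–18:50, 19:20–20:00.
Anders free within 07:00–20:00: 08:20–10:00, 10:20–10:40, 12:30–14:20, 16:40–19:50.
Emeka ∩ Eitan: 07:00–09:00, 12:40–14:20.
Emeka ∩ Eitan ∩ Anders: 08:20–09:00, 12:40–14:20.
Emeka ∩ Eitan ∩ Anders ∩ Tomás: 08:20–09:00, 12:40–14:20.
Common window lengths: 40, 100 min; longest is 100.

100 minutes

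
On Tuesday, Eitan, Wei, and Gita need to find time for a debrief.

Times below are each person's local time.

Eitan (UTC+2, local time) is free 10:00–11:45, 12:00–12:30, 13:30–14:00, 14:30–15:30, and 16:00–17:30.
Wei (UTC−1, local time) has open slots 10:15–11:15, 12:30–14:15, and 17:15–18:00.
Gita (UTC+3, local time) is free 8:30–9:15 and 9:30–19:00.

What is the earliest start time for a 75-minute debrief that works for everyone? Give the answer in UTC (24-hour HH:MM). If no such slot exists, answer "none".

Eitan → UTC: 08:00–09:45, 10:00–10:30, 11:30–12:00, 12:30–13:30, 14:00–15:30.
Wei → UTC: 11:15–12:15, 13:30–15:15, 18:15–19:00.
Gita → UTC: 05:30–06:15, 06:30–16:00.
Eitan ∩ Wei: 11:30–12:00, 14:00–15:15.
Eitan ∩ Wei ∩ Gita: 11:30–12:00, 14:00–15:15.
Windows ≥ 75 min: 14:00–15:15.
Earliest such window starts at 14:00.

14:00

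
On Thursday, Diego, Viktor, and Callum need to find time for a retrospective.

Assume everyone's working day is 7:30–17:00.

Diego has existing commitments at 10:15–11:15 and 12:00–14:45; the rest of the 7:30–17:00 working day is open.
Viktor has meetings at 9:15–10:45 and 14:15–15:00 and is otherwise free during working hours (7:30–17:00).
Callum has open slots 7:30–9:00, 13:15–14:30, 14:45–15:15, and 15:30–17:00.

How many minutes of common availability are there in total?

195 minutes

Diego free within 07:30–17:00: 07:30–10:15, 11:15–12:00, 14:45–17:00.
Viktor free within 07:30–17:00: 07:30–09:15, 10:45–14:15, 15:00–17:00.
Diego ∩ Viktor: 07:30–09:15, 11:15–12:00, 15:00–17:00.
Diego ∩ Viktor ∩ Callum: 07:30–09:00, 15:00–15:15, 15:30–17:00.
Total common minutes: 90 + 15 + 90 = 195.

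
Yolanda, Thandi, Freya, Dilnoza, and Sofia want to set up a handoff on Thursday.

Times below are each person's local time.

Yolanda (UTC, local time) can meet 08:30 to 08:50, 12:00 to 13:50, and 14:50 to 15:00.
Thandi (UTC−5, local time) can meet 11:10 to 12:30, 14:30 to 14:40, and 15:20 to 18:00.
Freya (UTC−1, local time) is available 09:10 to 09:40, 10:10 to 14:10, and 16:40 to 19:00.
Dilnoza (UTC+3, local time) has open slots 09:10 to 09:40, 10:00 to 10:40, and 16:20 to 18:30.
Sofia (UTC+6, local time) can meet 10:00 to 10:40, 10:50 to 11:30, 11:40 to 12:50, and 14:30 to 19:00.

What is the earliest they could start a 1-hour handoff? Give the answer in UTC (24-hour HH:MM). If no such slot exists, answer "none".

none

Yolanda → UTC: 08:30–08:50, 12:00–13:50, 14:50–15:00.
Thandi → UTC: 16:10–17:30, 19:30–19:40, 20:20–23:00.
Freya → UTC: 10:10–10:40, 11:10–15:10, 17:40–20:00.
Dilnoza → UTC: 06:10–06:40, 07:00–07:40, 13:20–15:30.
Sofia → UTC: 04:00–04:40, 04:50–05:30, 05:40–06:50, 08:30–13:00.
Yolanda ∩ Thandi: (none).
Yolanda ∩ Thandi ∩ Freya: (none).
Yolanda ∩ Thandi ∩ Freya ∩ Dilnoza: (none).
Yolanda ∩ Thandi ∩ Freya ∩ Dilnoza ∩ Sofia: (none).
Windows ≥ 60 min: (none).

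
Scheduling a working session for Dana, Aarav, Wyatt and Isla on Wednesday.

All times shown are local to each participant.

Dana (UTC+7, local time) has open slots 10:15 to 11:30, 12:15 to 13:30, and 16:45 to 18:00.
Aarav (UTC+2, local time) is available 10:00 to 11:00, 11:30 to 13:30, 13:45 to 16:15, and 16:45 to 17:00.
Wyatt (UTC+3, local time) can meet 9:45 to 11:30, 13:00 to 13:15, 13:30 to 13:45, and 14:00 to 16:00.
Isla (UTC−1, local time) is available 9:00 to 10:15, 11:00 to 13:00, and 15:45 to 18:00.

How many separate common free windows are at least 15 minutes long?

Dana → UTC: 03:15–04:30, 05:15–06:30, 09:45–11:00.
Aarav → UTC: 08:00–09:00, 09:30–11:30, 11:45–14:15, 14:45–15:00.
Wyatt → UTC: 06:45–08:30, 10:00–10:15, 10:30–10:45, 11:00–13:00.
Isla → UTC: 10:00–11:15, 12:00–14:00, 16:45–19:00.
Dana ∩ Aarav: 09:45–11:00.
Dana ∩ Aarav ∩ Wyatt: 10:00–10:15, 10:30–10:45.
Dana ∩ Aarav ∩ Wyatt ∩ Isla: 10:00–10:15, 10:30–10:45.
Windows ≥ 15 min: 10:00–10:15, 10:30–10:45.
That's 2 windows.

2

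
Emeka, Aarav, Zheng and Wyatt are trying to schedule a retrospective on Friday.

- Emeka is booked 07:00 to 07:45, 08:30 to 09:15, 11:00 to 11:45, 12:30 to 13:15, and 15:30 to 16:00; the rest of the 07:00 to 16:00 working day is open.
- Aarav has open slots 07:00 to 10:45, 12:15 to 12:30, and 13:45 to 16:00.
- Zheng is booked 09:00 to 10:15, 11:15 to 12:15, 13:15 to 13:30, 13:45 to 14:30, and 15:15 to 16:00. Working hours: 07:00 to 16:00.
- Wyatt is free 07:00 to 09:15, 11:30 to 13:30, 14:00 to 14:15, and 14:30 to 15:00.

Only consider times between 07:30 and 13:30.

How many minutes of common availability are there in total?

60 minutes

Emeka free within 07:00–16:00: 07:45–08:30, 09:15–11:00, 11:45–12:30, 13:15–15:30.
Zheng free within 07:00–16:00: 07:00–09:00, 10:15–11:15, 12:15–13:15, 13:30–13:45, 14:30–15:15.
Emeka ∩ Aarav: 07:45–08:30, 09:15–10:45, 12:15–12:30, 13:45–15:30.
Emeka ∩ Aarav ∩ Zheng: 07:45–08:30, 10:15–10:45, 12:15–12:30, 14:30–15:15.
Emeka ∩ Aarav ∩ Zheng ∩ Wyatt: 07:45–08:30, 12:15–12:30, 14:30–15:00.
Restricted to 07:30–13:30: 07:45–08:30, 12:15–12:30.
Total common minutes: 45 + 15 = 60.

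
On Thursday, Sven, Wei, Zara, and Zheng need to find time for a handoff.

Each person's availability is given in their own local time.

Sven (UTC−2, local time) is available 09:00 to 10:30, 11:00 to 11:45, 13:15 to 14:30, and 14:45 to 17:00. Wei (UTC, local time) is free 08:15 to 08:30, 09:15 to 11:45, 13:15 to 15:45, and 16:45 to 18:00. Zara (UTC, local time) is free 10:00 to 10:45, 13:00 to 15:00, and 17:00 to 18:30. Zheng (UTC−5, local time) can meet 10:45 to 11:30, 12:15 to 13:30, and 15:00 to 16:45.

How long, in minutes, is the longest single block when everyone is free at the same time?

45 minutes

Sven → UTC: 11:00–12:30, 13:00–13:45, 15:15–16:30, 16:45–19:00.
Wei → UTC: 08:15–08:30, 09:15–11:45, 13:15–15:45, 16:45–18:00.
Zara → UTC: 10:00–10:45, 13:00–15:00, 17:00–18:30.
Zheng → UTC: 15:45–16:30, 17:15–18:30, 20:00–21:45.
Sven ∩ Wei: 11:00–11:45, 13:15–13:45, 15:15–15:45, 16:45–18:00.
Sven ∩ Wei ∩ Zara: 13:15–13:45, 17:00–18:00.
Sven ∩ Wei ∩ Zara ∩ Zheng: 17:15–18:00.
Single common window of 45 minutes.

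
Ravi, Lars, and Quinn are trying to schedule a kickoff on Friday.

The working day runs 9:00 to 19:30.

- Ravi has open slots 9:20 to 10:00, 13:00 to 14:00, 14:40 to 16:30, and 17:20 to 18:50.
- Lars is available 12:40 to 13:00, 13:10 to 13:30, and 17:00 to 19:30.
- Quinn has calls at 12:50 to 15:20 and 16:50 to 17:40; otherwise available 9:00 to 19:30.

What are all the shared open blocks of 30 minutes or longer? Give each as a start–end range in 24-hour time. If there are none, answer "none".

Quinn free within 09:00–19:30: 09:00–12:50, 15:20–16:50, 17:40–19:30.
Ravi ∩ Lars: 13:10–13:30, 17:20–18:50.
Ravi ∩ Lars ∩ Quinn: 17:40–18:50.
Windows ≥ 30 min: 17:40–18:50.

17:40–18:50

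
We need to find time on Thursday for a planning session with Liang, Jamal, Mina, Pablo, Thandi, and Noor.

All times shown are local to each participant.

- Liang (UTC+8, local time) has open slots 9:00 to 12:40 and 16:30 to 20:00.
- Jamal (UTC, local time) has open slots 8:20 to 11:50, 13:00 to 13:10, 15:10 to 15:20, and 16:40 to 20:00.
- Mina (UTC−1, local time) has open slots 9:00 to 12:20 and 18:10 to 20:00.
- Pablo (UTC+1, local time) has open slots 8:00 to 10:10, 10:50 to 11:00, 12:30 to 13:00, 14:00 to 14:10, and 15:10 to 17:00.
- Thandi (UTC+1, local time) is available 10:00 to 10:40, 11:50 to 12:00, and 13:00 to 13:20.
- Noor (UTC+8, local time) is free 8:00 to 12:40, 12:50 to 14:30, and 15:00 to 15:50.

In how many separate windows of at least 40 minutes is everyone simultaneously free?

Liang → UTC: 01:00–04:40, 08:30–12:00.
Jamal → UTC: 08:20–11:50, 13:00–13:10, 15:10–15:20, 16:40–20:00.
Mina → UTC: 10:00–13:20, 19:10–21:00.
Pablo → UTC: 07:00–09:10, 09:50–10:00, 11:30–12:00, 13:00–13:10, 14:10–16:00.
Thandi → UTC: 09:00–09:40, 10:50–11:00, 12:00–12:20.
Noor → UTC: 00:00–04:40, 04:50–06:30, 07:00–07:50.
Liang ∩ Jamal: 08:30–11:50.
Liang ∩ Jamal ∩ Mina: 10:00–11:50.
Liang ∩ Jamal ∩ Mina ∩ Pablo: 11:30–11:50.
Liang ∩ Jamal ∩ Mina ∩ Pablo ∩ Thandi: (none).
Liang ∩ Jamal ∩ Mina ∩ Pablo ∩ Thandi ∩ Noor: (none).
Windows ≥ 40 min: (none).
That's 0 windows.

0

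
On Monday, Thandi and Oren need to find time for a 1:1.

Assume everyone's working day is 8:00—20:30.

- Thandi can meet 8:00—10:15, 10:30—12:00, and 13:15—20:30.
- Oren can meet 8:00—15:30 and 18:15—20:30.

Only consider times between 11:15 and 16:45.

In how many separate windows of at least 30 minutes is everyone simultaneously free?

2

Thandi ∩ Oren: 08:00–10:15, 10:30–12:00, 13:15–15:30, 18:15–20:30.
Restricted to 11:15–16:45: 11:15–12:00, 13:15–15:30.
Windows ≥ 30 min: 11:15–12:00, 13:15–15:30.
That's 2 windows.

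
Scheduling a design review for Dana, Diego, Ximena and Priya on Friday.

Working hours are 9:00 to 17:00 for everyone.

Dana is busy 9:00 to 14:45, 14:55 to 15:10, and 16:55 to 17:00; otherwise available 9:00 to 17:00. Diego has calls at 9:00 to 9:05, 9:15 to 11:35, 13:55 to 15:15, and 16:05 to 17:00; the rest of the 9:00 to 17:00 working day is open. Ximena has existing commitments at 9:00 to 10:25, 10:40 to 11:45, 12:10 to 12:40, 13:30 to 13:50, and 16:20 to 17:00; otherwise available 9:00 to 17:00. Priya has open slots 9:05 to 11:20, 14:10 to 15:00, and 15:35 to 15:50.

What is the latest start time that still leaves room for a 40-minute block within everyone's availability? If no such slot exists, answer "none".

none

Dana free within 09:00–17:00: 14:45–14:55, 15:10–16:55.
Diego free within 09:00–17:00: 09:05–09:15, 11:35–13:55, 15:15–16:05.
Ximena free within 09:00–17:00: 10:25–10:40, 11:45–12:10, 12:40–13:30, 13:50–16:20.
Dana ∩ Diego: 15:15–16:05.
Dana ∩ Diego ∩ Ximena: 15:15–16:05.
Dana ∩ Diego ∩ Ximena ∩ Priya: 15:35–15:50.
Windows ≥ 40 min: (none).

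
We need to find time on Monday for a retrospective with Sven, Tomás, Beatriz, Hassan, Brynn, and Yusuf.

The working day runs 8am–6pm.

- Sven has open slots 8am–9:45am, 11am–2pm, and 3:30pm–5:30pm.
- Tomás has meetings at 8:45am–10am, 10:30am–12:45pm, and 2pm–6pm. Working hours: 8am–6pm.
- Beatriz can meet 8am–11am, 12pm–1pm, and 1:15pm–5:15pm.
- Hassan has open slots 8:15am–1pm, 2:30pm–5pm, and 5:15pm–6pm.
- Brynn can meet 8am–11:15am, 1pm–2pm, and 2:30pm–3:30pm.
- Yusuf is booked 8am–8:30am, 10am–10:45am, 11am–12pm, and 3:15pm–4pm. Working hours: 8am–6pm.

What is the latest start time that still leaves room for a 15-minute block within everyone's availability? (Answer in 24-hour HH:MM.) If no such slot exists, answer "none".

Tomás free within 08:00–18:00: 08:00–08:45, 10:00–10:30, 12:45–14:00.
Yusuf free within 08:00–18:00: 08:30–10:00, 10:45–11:00, 12:00–15:15, 16:00–18:00.
Sven ∩ Tomás: 08:00–08:45, 12:45–14:00.
Sven ∩ Tomás ∩ Beatriz: 08:00–08:45, 12:45–13:00, 13:15–14:00.
Sven ∩ Tomás ∩ Beatriz ∩ Hassan: 08:15–08:45, 12:45–13:00.
Sven ∩ Tomás ∩ Beatriz ∩ Hassan ∩ Brynn: 08:15–08:45.
Sven ∩ Tomás ∩ Beatriz ∩ Hassan ∩ Brynn ∩ Yusuf: 08:30–08:45.
Windows ≥ 15 min: 08:30–08:45.
Latest start in the last window 08:30–08:45 is 08:45 − 15 min = 08:30.

08:30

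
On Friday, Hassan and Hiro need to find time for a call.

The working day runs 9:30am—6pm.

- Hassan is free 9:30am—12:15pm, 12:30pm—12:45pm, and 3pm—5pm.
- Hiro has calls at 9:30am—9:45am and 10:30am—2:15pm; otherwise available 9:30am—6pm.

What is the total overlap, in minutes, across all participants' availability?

165 minutes

Hiro free within 09:30–18:00: 09:45–10:30, 14:15–18:00.
Hassan ∩ Hiro: 09:45–10:30, 15:00–17:00.
Total common minutes: 45 + 120 = 165.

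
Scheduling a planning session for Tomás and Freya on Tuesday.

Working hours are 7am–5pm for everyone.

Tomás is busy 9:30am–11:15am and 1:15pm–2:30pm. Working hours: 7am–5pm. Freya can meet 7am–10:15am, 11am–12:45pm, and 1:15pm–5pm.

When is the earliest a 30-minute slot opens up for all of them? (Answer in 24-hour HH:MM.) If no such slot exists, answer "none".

07:00

Tomás free within 07:00–17:00: 07:00–09:30, 11:15–13:15, 14:30–17:00.
Tomás ∩ Freya: 07:00–09:30, 11:15–12:45, 14:30–17:00.
Windows ≥ 30 min: 07:00–09:30, 11:15–12:45, 14:30–17:00.
Earliest such window starts at 07:00.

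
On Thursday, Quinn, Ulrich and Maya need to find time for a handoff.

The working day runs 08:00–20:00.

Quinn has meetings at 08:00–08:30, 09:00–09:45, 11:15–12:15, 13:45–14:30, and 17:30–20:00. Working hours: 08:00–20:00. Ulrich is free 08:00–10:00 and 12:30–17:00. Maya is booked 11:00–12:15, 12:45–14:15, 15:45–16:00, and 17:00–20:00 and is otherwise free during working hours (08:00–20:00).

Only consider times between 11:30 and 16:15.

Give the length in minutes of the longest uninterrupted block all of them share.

Quinn free within 08:00–20:00: 08:30–09:00, 09:45–11:15, 12:15–13:45, 14:30–17:30.
Maya free within 08:00–20:00: 08:00–11:00, 12:15–12:45, 14:15–15:45, 16:00–17:00.
Quinn ∩ Ulrich: 08:30–09:00, 09:45–10:00, 12:30–13:45, 14:30–17:00.
Quinn ∩ Ulrich ∩ Maya: 08:30–09:00, 09:45–10:00, 12:30–12:45, 14:30–15:45, 16:00–17:00.
Restricted to 11:30–16:15: 12:30–12:45, 14:30–15:45, 16:00–16:15.
Common window lengths: 15, 75, 15 min; longest is 75.

75 minutes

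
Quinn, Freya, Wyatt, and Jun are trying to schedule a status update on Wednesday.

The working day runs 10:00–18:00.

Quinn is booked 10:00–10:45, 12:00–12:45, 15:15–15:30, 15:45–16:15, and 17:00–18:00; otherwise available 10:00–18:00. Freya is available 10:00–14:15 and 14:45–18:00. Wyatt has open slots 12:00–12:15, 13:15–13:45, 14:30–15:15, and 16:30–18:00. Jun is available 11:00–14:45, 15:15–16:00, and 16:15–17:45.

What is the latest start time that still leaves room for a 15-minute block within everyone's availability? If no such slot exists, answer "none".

Quinn free within 10:00–18:00: 10:45–12:00, 12:45–15:15, 15:30–15:45, 16:15–17:00.
Quinn ∩ Freya: 10:45–12:00, 12:45–14:15, 14:45–15:15, 15:30–15:45, 16:15–17:00.
Quinn ∩ Freya ∩ Wyatt: 13:15–13:45, 14:45–15:15, 16:30–17:00.
Quinn ∩ Freya ∩ Wyatt ∩ Jun: 13:15–13:45, 16:30–17:00.
Windows ≥ 15 min: 13:15–13:45, 16:30–17:00.
Latest start in the last window 16:30–17:00 is 17:00 − 15 min = 16:45.

16:45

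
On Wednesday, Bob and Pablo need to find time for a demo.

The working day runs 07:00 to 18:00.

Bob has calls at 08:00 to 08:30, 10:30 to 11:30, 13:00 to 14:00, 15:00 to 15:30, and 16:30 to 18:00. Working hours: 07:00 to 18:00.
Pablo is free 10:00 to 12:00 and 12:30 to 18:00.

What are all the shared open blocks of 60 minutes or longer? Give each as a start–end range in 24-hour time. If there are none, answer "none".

Bob free within 07:00–18:00: 07:00–08:00, 08:30–10:30, 11:30–13:00, 14:00–15:00, 15:30–16:30.
Bob ∩ Pablo: 10:00–10:30, 11:30–12:00, 12:30–13:00, 14:00–15:00, 15:30–16:30.
Windows ≥ 60 min: 14:00–15:00, 15:30–16:30.

14:00–15:00, 15:30–16:30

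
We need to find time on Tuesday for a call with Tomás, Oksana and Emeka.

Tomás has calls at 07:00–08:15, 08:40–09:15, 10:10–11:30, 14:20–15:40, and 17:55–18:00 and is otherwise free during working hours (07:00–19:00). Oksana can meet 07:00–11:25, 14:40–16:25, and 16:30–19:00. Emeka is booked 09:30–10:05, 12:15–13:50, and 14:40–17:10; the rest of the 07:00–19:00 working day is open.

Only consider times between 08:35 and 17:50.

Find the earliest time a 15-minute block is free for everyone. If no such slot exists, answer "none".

Tomás free within 07:00–19:00: 08:15–08:40, 09:15–10:10, 11:30–14:20, 15:40–17:55, 18:00–19:00.
Emeka free within 07:00–19:00: 07:00–09:30, 10:05–12:15, 13:50–14:40, 17:10–19:00.
Tomás ∩ Oksana: 08:15–08:40, 09:15–10:10, 15:40–16:25, 16:30–17:55, 18:00–19:00.
Tomás ∩ Oksana ∩ Emeka: 08:15–08:40, 09:15–09:30, 10:05–10:10, 17:10–17:55, 18:00–19:00.
Restricted to 08:35–17:50: 08:35–08:40, 09:15–09:30, 10:05–10:10, 17:10–17:50.
Windows ≥ 15 min: 09:15–09:30, 17:10–17:50.
Earliest such window starts at 09:15.

09:15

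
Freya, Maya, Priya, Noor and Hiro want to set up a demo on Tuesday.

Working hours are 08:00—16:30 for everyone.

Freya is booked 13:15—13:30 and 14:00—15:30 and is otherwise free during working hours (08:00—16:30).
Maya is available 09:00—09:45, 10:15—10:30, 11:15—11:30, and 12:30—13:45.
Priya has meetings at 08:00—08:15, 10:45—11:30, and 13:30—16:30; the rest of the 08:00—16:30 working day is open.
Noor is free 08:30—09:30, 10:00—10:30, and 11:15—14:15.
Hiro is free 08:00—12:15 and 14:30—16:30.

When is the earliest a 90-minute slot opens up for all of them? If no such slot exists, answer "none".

Freya free within 08:00–16:30: 08:00–13:15, 13:30–14:00, 15:30–16:30.
Priya free within 08:00–16:30: 08:15–10:45, 11:30–13:30.
Freya ∩ Maya: 09:00–09:45, 10:15–10:30, 11:15–11:30, 12:30–13:15, 13:30–13:45.
Freya ∩ Maya ∩ Priya: 09:00–09:45, 10:15–10:30, 12:30–13:15.
Freya ∩ Maya ∩ Priya ∩ Noor: 09:00–09:30, 10:15–10:30, 12:30–13:15.
Freya ∩ Maya ∩ Priya ∩ Noor ∩ Hiro: 09:00–09:30, 10:15–10:30.
Windows ≥ 90 min: (none).

none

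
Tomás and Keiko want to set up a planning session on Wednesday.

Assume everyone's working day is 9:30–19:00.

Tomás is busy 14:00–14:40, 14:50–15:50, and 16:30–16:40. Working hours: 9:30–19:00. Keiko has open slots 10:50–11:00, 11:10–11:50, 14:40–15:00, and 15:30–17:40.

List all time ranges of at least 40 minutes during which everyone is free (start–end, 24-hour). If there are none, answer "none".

11:10–11:50, 15:50–16:30, 16:40–17:40

Tomás free within 09:30–19:00: 09:30–14:00, 14:40–14:50, 15:50–16:30, 16:40–19:00.
Tomás ∩ Keiko: 10:50–11:00, 11:10–11:50, 14:40–14:50, 15:50–16:30, 16:40–17:40.
Windows ≥ 40 min: 11:10–11:50, 15:50–16:30, 16:40–17:40.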